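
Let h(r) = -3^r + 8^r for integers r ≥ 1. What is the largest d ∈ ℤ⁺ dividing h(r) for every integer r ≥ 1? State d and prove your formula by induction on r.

d = 5

Computing the first values: h(1) = 5 and h(2) = 55; gcd(5, 55) = 5, so d ≤ 5.
We prove 5 | -3^r + 8^r for all r ≥ 1 by induction on r.
For the base case r = 1: h(1) = 5 = 5·(1), so 5 | h(1).
Suppose the result is true for r = i, i.e. 5 | h(i). Then
8^{i+1} − 3^{i+1} = 8·8^i − 3·3^i = 8·(8^i − 3^i) + (5)·3^i. The first term is divisible by 5 by the inductive hypothesis, and the second term (5)·3^i is divisible by 5 since 5 | 5. Hence 5 | h(i+1).
By the principle of mathematical induction, the result holds for all r ≥ 1.
Therefore the largest such d is 5.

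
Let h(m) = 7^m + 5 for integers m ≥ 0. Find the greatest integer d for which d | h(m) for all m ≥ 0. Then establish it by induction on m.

Computing the first values: h(0) = 6 and h(1) = 12; gcd(6, 12) = 6, so d ≤ 6.
We prove 6 | 7^m + 5 for all m ≥ 0 by induction on m.
Base case (m = 0): h(0) = 6 = 6·(1), so 6 | h(0).
Inductive step: assume the claim holds for m = k, i.e. 6 | h(k). Then
h(k+1) = 7^(k+1) + 5 = 7·(7^k + 5) - 30 = 7·h(k) - 30. The first term is divisible by 6 by the inductive hypothesis, and -30 is divisible by 6. Hence 6 | h(k+1).
This completes the induction.
Therefore the largest such d is 6.

d = 6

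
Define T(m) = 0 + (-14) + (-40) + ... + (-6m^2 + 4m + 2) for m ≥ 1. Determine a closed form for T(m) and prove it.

We claim T(m) = -m(m - 1)(2m + 3) for all m ≥ 1.
Base case (m = 1): T(1) = 0, and the closed form gives 0. They agree.
Inductive step: suppose the statement holds for some r ≥ 1, so T(r) = r(-2r^2 - r + 3).
Then T(r+1) = T(r) + (2r(-3r - 4)) = (r(-2r^2 - r + 3)) + (2r(-3r - 4)).
Simplifying, T(r+1) = -r(r + 1)(2r + 5) = -(r+1)((r+1) - 1)(2(r+1) + 3),
which is the closed form with m = r+1.
By induction, the statement is established for all m ≥ 1.

T(m) = -m(m - 1)(2m + 3)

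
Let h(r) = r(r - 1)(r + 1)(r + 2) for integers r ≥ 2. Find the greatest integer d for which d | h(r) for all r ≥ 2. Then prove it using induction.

Computing the first values: h(2) = 24 and h(3) = 120; gcd(24, 120) = 24, so d ≤ 24.
We prove 24 | r(r - 1)(r + 1)(r + 2) for all r ≥ 2 by induction on r.
When r = 2: h(2) = 24 = 24·(1), so 24 | h(2).
Inductive step: assume the claim holds for r = m, i.e. 24 | h(m). Then
h(m+1) − h(m) = m·(m+1)·(m+2)·(m+3) − (m-1)·m·(m+1)·(m+2) = m·(m+1)·(m+2)·[(m+3) − (m-1)] = 4·m·(m+1)·(m+2). The product of 3 consecutive integers is divisible by (3)! = 6, so h(m+1) − h(m) is divisible by 4·6 = 24. By the inductive hypothesis 24 | h(m), hence 24 | h(m+1).
Hence, by induction on r, the claim holds for every r ≥ 2.
Therefore the largest such d is 24.

d = 24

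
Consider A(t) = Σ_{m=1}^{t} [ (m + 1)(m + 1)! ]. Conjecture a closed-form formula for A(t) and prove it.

A(t) = (t + 2)! - 2

We claim A(t) = (t + 2)! - 2 for all t ≥ 1.
When t = 1: A(1) = 4, and the closed form gives 4. They agree.
For the inductive step, assume it holds for an arbitrary m ≥ 1, so A(m) = (m + 2)! - 2.
Then A(m+1) = A(m) + ((m + 2)(m + 2)!) = ((m + 2)! - 2) + ((m + 2)(m + 2)!).
Simplifying, A(m+1) = ((m+1) + 2)! - 2,
which is the closed form with t = m+1.
By induction, the statement is established for all t ≥ 1.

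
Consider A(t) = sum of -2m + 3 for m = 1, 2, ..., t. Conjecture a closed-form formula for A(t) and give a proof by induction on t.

We claim A(t) = -t(t - 2) for all t ≥ 1.
Base step (t = 1): A(1) = 1, and the closed form gives 1. They agree.
Inductive step: suppose the statement holds for some m ≥ 1, so A(m) = m(-m + 2).
Then A(m+1) = A(m) + (-2m + 1) = (m(-m + 2)) + (-2m + 1).
Simplifying, A(m+1) = -(m - 1)(m + 1) = -(m+1)((m+1) - 2),
which is the closed form with t = m+1.
By induction, the statement is established for all t ≥ 1.

A(t) = -t(t - 2)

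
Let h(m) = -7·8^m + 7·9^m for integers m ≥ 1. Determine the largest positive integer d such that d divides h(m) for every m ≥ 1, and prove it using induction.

Computing the first values: h(1) = 7 and h(2) = 119; gcd(7, 119) = 7, so d ≤ 7.
We prove 7 | -7·8^m + 7·9^m for all m ≥ 1 by induction on m.
When m = 1: h(1) = 7 = 7·(1), so 7 | h(1).
For the inductive step, assume it holds for an arbitrary i ≥ 1, i.e. 7 | h(i). Then
h(i+1) − 9·h(i) = (-7·8^(i+1) + 7·9^(i+1)) − 9·(-7·8^i + 7·9^i) = (-7)·8^i·(8 − 9) = (7)·8^i. Since 7 | h(i) by the inductive hypothesis, 7 | 9·h(i); and 7 | 7 since 7 = 7·1. Therefore 7 | h(i+1).
By the principle of mathematical induction, the result holds for all m ≥ 1.
Therefore the largest such d is 7.

d = 7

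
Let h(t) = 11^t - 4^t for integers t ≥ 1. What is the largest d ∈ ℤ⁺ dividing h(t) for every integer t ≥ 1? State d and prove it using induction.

d = 7

Computing the first values: h(1) = 7 and h(2) = 105; gcd(7, 105) = 7, so d ≤ 7.
We prove 7 | 11^t - 4^t for all t ≥ 1 by induction on t.
Base step (t = 1): h(1) = 7 = 7·(1), so 7 | h(1).
Inductive step: assume the claim holds for t = j, i.e. 7 | h(j). Then
11^{j+1} − 4^{j+1} = 11·11^j − 4·4^j = 11·(11^j − 4^j) + (7)·4^j. The first term is divisible by 7 by the inductive hypothesis, and the second term (7)·4^j is divisible by 7 since 7 | 7. Hence 7 | h(j+1).
Hence, by induction on t, the claim holds for every t ≥ 1.
Therefore the largest such d is 7.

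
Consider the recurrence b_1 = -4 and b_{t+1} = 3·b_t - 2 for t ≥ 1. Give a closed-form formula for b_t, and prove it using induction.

b_t = -5·3^(t - 1) + 1

Computing the first terms: b_1 = -4, b_2 = -14, b_3 = -44. This suggests b_t = -5·3^(t - 1) + 1.
For the base case t = 1: the formula gives -4 = -4 = b_1.
For the inductive step, assume it holds for an arbitrary i ≥ 1, so b_i = -5·3^(i - 1) + 1.
Then b_{i+1} = 3·b_i - 2 = 3·(-5·3^(i - 1) + 1) - 2 = -5·3^i + 1 = -5·3^((i+1) - 1) + 1,
which is the claimed formula at t = i+1.
Hence, by induction on t, the claim holds for every t ≥ 1.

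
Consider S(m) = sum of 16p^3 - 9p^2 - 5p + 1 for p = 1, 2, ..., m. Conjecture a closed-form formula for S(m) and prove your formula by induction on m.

We claim S(m) = m(4m^3 + 5m^2 - 3m - 3) for all m ≥ 1.
Base case (m = 1): S(1) = 3, and the closed form gives 3. They agree.
Inductive step: suppose the statement holds for some p ≥ 1, so S(p) = p(4p^3 + 5p^2 - 3p - 3).
Then S(p+1) = S(p) + (16p^3 + 39p^2 + 25p + 3) = (p(4p^3 + 5p^2 - 3p - 3)) + (16p^3 + 39p^2 + 25p + 3).
Simplifying, S(p+1) = (p + 1)(4p^3 + 17p^2 + 19p + 3) = (p+1)(4(p+1)^3 + 5(p+1)^2 - 3(p+1) - 3),
which is the closed form with m = p+1.
By induction, the statement is established for all m ≥ 1.

S(m) = m(4m^3 + 5m^2 - 3m - 3)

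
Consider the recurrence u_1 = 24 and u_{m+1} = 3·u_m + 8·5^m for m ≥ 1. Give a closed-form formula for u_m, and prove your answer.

Computing the first terms: u_1 = 24, u_2 = 112, u_3 = 536. This suggests u_m = 4·3^(m - 1) + 4·5^m.
Base case (m = 1): the formula gives 24 = 24 = u_1.
Inductive step: suppose the statement holds for some j ≥ 1, so u_j = 4·3^(j - 1) + 4·5^j.
Then u_{j+1} = 3·u_j + 8·5^j = 3·(4·3^(j - 1) + 4·5^j) + 8·5^j = 4·3^j + 4·5^(j + 1) = 4·3^((j+1) - 1) + 4·5^(j+1),
which is the claimed formula at m = j+1.
Hence, by induction on m, the claim holds for every m ≥ 1.

u_m = 4·3^(m - 1) + 4·5^m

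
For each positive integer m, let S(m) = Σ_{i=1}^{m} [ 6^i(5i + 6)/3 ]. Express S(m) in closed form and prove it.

We claim S(m) = 2·6^m(m + 1) - 2 for all m ≥ 1.
Base step (m = 1): S(1) = 22, and the closed form gives 22. They agree.
Inductive step: assume the claim holds for m = i, so S(i) = 2·6^i(i + 1) - 2.
Then S(i+1) = S(i) + (6^i(10i + 22)) = (2·6^i(i + 1) - 2) + (6^i(10i + 22)).
Simplifying, S(i+1) = 12·6^i·i + 24·6^i - 2 = 2·6^(i+1)((i+1) + 1) - 2,
which is the closed form with m = i+1.
By induction, the statement is established for all m ≥ 1.

S(m) = 2·6^m(m + 1) - 2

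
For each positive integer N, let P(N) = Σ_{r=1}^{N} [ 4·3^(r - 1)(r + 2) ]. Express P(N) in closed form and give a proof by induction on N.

P(N) = 3^N(2N + 3) - 3

We claim P(N) = 3^N(2N + 3) - 3 for all N ≥ 1.
Base step (N = 1): P(1) = 12, and the closed form gives 12. They agree.
Inductive step: suppose the statement holds for some r ≥ 1, so P(r) = 3^r(2r + 3) - 3.
Then P(r+1) = P(r) + (4·3^r(r + 3)) = (3^r(2r + 3) - 3) + (4·3^r(r + 3)).
Simplifying, P(r+1) = 6·3^r·r + 15·3^r - 3 = 3^(r+1)(2(r+1) + 3) - 3,
which is the closed form with N = r+1.
By induction, the statement is established for all N ≥ 1.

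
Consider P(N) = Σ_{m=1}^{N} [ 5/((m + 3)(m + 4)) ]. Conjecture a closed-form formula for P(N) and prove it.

P(N) = 5N/(4(N + 4))

We claim P(N) = 5N/(4(N + 4)) for all N ≥ 1.
Base step (N = 1): P(1) = 1/4, and the closed form gives 1/4. They agree.
Suppose the result is true for N = m, so P(m) = 5m/(4(m + 4)).
Then P(m+1) = P(m) + (5/((m + 4)(m + 5))) = (5m/(4(m + 4))) + (5/((m + 4)(m + 5))).
Simplifying, P(m+1) = 5(m + 1)/(4(m + 5)) = 5(m+1)/(4((m+1) + 4)),
which is the closed form with N = m+1.
This completes the induction.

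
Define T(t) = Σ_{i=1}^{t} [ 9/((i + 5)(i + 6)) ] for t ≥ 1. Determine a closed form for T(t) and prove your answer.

T(t) = 3t/(2(t + 6))

We claim T(t) = 3t/(2(t + 6)) for all t ≥ 1.
When t = 1: T(1) = 3/14, and the closed form gives 3/14. They agree.
Inductive step: assume the claim holds for t = i, so T(i) = 3i/(2(i + 6)).
Then T(i+1) = T(i) + (9/((i + 6)(i + 7))) = (3i/(2(i + 6))) + (9/((i + 6)(i + 7))).
Simplifying, T(i+1) = 3(i + 1)/(2(i + 7)) = 3(i+1)/(2((i+1) + 6)),
which is the closed form with t = i+1.
By induction, the statement is established for all t ≥ 1.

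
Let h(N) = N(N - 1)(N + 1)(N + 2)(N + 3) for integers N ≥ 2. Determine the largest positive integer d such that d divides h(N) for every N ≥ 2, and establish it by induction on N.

d = 120

Computing the first values: h(2) = 120 and h(3) = 720; gcd(120, 720) = 120, so d ≤ 120.
We prove 120 | N(N - 1)(N + 1)(N + 2)(N + 3) for all N ≥ 2 by induction on N.
Base step (N = 2): h(2) = 120 = 120·(1), so 120 | h(2).
For the inductive step, assume it holds for an arbitrary m ≥ 2, i.e. 120 | h(m). Then
h(m+1) − h(m) = m·(m+1)·(m+2)·(m+3)·(m+4) − (m-1)·m·(m+1)·(m+2)·(m+3) = m·(m+1)·(m+2)·(m+3)·[(m+4) − (m-1)] = 5·m·(m+1)·(m+2)·(m+3). The product of 4 consecutive integers is divisible by (4)! = 24, so h(m+1) − h(m) is divisible by 5·24 = 120. By the inductive hypothesis 120 | h(m), hence 120 | h(m+1).
Hence, by induction on N, the claim holds for every N ≥ 2.
Therefore the largest such d is 120.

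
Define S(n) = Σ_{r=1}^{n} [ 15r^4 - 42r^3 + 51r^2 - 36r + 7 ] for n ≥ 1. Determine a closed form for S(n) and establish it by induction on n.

We claim S(n) = n(3n^4 - 3n^3 + n^2 - 3n - 3) for all n ≥ 1.
When n = 1: S(1) = -5, and the closed form gives -5. They agree.
Inductive step: assume the claim holds for n = r, so S(r) = r(3r^4 - 3r^3 + r^2 - 3r - 3).
Then S(r+1) = S(r) + (15r^4 + 18r^3 + 15r^2 - 5) = (r(3r^4 - 3r^3 + r^2 - 3r - 3)) + (15r^4 + 18r^3 + 15r^2 - 5).
Simplifying, S(r+1) = (r + 1)(3r^4 + 9r^3 + 10r^2 + 2r - 5) = (r+1)(3(r+1)^4 - 3(r+1)^3 + (r+1)^2 - 3(r+1) - 3),
which is the closed form with n = r+1.
This completes the induction.

S(n) = n(3n^4 - 3n^3 + n^2 - 3n - 3)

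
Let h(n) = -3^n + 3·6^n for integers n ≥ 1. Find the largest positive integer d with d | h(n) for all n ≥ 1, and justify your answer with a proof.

Computing the first values: h(1) = 15 and h(2) = 99; gcd(15, 99) = 3, so d ≤ 3.
We prove 3 | -3^n + 3·6^n for all n ≥ 1 by induction on n.
Base step (n = 1): h(1) = 15 = 3·(5), so 3 | h(1).
Suppose the result is true for n = i, i.e. 3 | h(i). Then
h(i+1) − 6·h(i) = (-3^(i+1) + 3·6^(i+1)) − 6·(-3^i + 3·6^i) = (-1)·3^i·(3 − 6) = (3)·3^i. Since 3 | h(i) by the inductive hypothesis, 3 | 6·h(i); and 3 | 3 since 3 = 3·1. Therefore 3 | h(i+1).
This completes the induction.
Therefore the largest such d is 3.

d = 3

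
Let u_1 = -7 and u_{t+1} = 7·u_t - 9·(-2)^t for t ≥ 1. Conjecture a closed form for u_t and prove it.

Computing the first terms: u_1 = -7, u_2 = -31, u_3 = -253. This suggests u_t = (-2)^t - 5·7^(t - 1).
Base step (t = 1): the formula gives -7 = -7 = u_1.
For the inductive step, assume it holds for an arbitrary k ≥ 1, so u_k = (-2)^k - 5·7^(k - 1).
Then u_{k+1} = 7·u_k - 9·(-2)^k = 7·((-2)^k - 5·7^(k - 1)) - 9·(-2)^k = (-2)^(k + 1) - 5·7^k = (-2)^(k+1) - 5·7^((k+1) - 1),
which is the claimed formula at t = k+1.
Hence, by induction on t, the claim holds for every t ≥ 1.

u_t = (-2)^t - 5·7^(t - 1)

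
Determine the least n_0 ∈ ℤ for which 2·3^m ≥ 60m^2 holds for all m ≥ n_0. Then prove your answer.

At m = 6: 1458 < 2160, so the inequality fails and n_0 ≥ 7. We prove 2·3^m ≥ 60m^2 for all m ≥ 7.
For the base case m = 7: 2·3^m = 4374 and 60m^2 = 2940, so 4374 ≥ 2940.
For the inductive step, assume it holds for an arbitrary r ≥ 7, so 2·3^r ≥ 60r^2.
Then 2·3^(r + 1) = 3·(2·3^r) ≥ 3·(60r^2).
Also, for r ≥ 7 we have 3·(60r^2) ≥ 60(r+1)^2, since 3 ≥ (1 + 1/r)^2 for all r ≥ 7.
Combining, 2·3^(r + 1) ≥ 60(r+1)^2.
Hence, by induction on m, the claim holds for every m ≥ 7.
Hence the smallest such n_0 is 7.

n_0 = 7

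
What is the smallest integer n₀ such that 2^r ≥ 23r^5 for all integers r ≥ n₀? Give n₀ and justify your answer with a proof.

At r = 28: 268435456 < 395838464, so the inequality fails and n₀ ≥ 29. We prove 2^r ≥ 23r^5 for all r ≥ 29.
For the base case r = 29: 2^r = 536870912 and 23r^5 = 471756427, so 536870912 ≥ 471756427.
Inductive step: suppose the statement holds for some j ≥ 29, so 2^j ≥ 23j^5.
Then 2^(j + 1) = 2·(2^j) ≥ 2·(23j^5).
Also, for j ≥ 29 we have 2·(23j^5) ≥ 23(j+1)^5, since 2 ≥ (1 + 1/j)^5 for all j ≥ 29.
Combining, 2^(j + 1) ≥ 23(j+1)^5.
By the principle of mathematical induction, the result holds for all r ≥ 29.
Hence the smallest such n₀ is 29.

n₀ = 29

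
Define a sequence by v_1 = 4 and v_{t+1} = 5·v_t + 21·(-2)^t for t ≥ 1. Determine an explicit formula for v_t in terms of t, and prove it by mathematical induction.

Computing the first terms: v_1 = 4, v_2 = -22, v_3 = -26. This suggests v_t = -3(-2)^t - 2·5^(t - 1).
Base case (t = 1): the formula gives 4 = 4 = v_1.
Inductive step: assume the claim holds for t = k, so v_k = -3(-2)^k - 2·5^(k - 1).
Then v_{k+1} = 5·v_k + 21·(-2)^k = 5·(-3(-2)^k - 2·5^(k - 1)) + 21·(-2)^k = -3(-2)^(k + 1) - 2·5^k = -3(-2)^(k+1) - 2·5^((k+1) - 1),
which is the claimed formula at t = k+1.
By the principle of mathematical induction, the result holds for all t ≥ 1.

v_t = -3(-2)^t - 2·5^(t - 1)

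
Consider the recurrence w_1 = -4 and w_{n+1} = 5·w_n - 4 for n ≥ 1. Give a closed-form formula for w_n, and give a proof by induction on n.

w_n = -5^n + 1

Computing the first terms: w_1 = -4, w_2 = -24, w_3 = -124. This suggests w_n = -5^n + 1.
For the base case n = 1: the formula gives -4 = -4 = w_1.
Inductive step: assume the claim holds for n = p, so w_p = -5^p + 1.
Then w_{p+1} = 5·w_p - 4 = 5·(-5^p + 1) - 4 = -5^(p + 1) + 1,
which is the claimed formula at n = p+1.
This completes the induction.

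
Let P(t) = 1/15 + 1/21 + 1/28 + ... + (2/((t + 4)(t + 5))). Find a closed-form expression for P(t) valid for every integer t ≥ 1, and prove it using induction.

We claim P(t) = 2t/(5(t + 5)) for all t ≥ 1.
When t = 1: P(1) = 1/15, and the closed form gives 1/15. They agree.
For the inductive step, assume it holds for an arbitrary i ≥ 1, so P(i) = 2i/(5(i + 5)).
Then P(i+1) = P(i) + (2/((i + 5)(i + 6))) = (2i/(5(i + 5))) + (2/((i + 5)(i + 6))).
Simplifying, P(i+1) = 2(i + 1)/(5(i + 6)) = 2(i+1)/(5((i+1) + 5)),
which is the closed form with t = i+1.
This completes the induction.

P(t) = 2t/(5(t + 5))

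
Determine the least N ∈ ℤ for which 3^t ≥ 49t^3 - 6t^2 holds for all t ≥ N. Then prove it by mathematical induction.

At t = 9: 19683 < 35235, so the inequality fails and N ≥ 10. We prove 3^t ≥ 49t^3 - 6t^2 for all t ≥ 10.
Base case (t = 10): 3^t = 59049 and 49t^3 - 6t^2 = 48400, so 59049 ≥ 48400.
For the inductive step, assume it holds for an arbitrary m ≥ 10, so 3^m ≥ 49m^3 - 6m^2.
Then 3^(m + 1) = 3·(3^m) ≥ 3·(49m^3 - 6m^2).
Also, for m ≥ 10 we have 3·(49m^3 - 6m^2) ≥ 49(m+1)^3 - 6(m+1)^2, since 3·(49m^3 - 6m^2) − (49(m+1)^3 - 6(m+1)^2) = 98m^3 - 159m^2 - 135m - 43, which is nonnegative for all m ≥ 10.
Combining, 3^(m + 1) ≥ 49(m+1)^3 - 6(m+1)^2.
This completes the induction.
Hence the smallest such N is 10.

N = 10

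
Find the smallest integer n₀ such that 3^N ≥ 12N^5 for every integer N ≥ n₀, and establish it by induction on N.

n₀ = 15

At N = 14: 4782969 < 6453888, so the inequality fails and n₀ ≥ 15. We prove 3^N ≥ 12N^5 for all N ≥ 15.
Base step (N = 15): 3^N = 14348907 and 12N^5 = 9112500, so 14348907 ≥ 9112500.
For the inductive step, assume it holds for an arbitrary r ≥ 15, so 3^r ≥ 12r^5.
Then 3^(r + 1) = 3·(3^r) ≥ 3·(12r^5).
Also, for r ≥ 15 we have 3·(12r^5) ≥ 12(r+1)^5, since 3 ≥ (1 + 1/r)^5 for all r ≥ 15.
Combining, 3^(r + 1) ≥ 12(r+1)^5.
By induction, the statement is established for all N ≥ 15.
Hence the smallest such n₀ is 15.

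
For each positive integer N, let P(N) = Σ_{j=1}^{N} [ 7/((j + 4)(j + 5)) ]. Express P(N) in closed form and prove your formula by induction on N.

We claim P(N) = 7N/(5(N + 5)) for all N ≥ 1.
Base step (N = 1): P(1) = 7/30, and the closed form gives 7/30. They agree.
Inductive step: assume the claim holds for N = j, so P(j) = 7j/(5(j + 5)).
Then P(j+1) = P(j) + (7/((j + 5)(j + 6))) = (7j/(5(j + 5))) + (7/((j + 5)(j + 6))).
Simplifying, P(j+1) = 7(j + 1)/(5(j + 6)) = 7(j+1)/(5((j+1) + 5)),
which is the closed form with N = j+1.
By the principle of mathematical induction, the result holds for all N ≥ 1.

P(N) = 7N/(5(N + 5))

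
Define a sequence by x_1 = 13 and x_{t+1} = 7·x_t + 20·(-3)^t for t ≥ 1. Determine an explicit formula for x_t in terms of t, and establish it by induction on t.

Computing the first terms: x_1 = 13, x_2 = 31, x_3 = 397. This suggests x_t = -2(-3)^t + 7^t.
For the base case t = 1: the formula gives 13 = 13 = x_1.
Inductive step: suppose the statement holds for some r ≥ 1, so x_r = -2(-3)^r + 7^r.
Then x_{r+1} = 7·x_r + 20·(-3)^r = 7·(-2(-3)^r + 7^r) + 20·(-3)^r = -2(-3)^(r + 1) + 7^(r + 1),
which is the claimed formula at t = r+1.
By induction, the statement is established for all t ≥ 1.

x_t = -2(-3)^t + 7^t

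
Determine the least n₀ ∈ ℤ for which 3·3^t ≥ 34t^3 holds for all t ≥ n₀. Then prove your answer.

At t = 7: 6561 < 11662, so the inequality fails and n₀ ≥ 8. We prove 3·3^t ≥ 34t^3 for all t ≥ 8.
Base step (t = 8): 3·3^t = 19683 and 34t^3 = 17408, so 19683 ≥ 17408.
Suppose the result is true for t = r, so 3·3^r ≥ 34r^3.
Then 3·3^(r + 1) = 3·(3·3^r) ≥ 3·(34r^3).
Also, for r ≥ 8 we have 3·(34r^3) ≥ 34(r+1)^3, since 3 ≥ (1 + 1/r)^3 for all r ≥ 8.
Combining, 3·3^(r + 1) ≥ 34(r+1)^3.
By induction, the statement is established for all t ≥ 8.
Hence the smallest such n₀ is 8.

n₀ = 8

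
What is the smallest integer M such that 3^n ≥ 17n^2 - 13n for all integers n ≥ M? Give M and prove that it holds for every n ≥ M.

M = 6

At n = 5: 243 < 360, so the inequality fails and M ≥ 6. We prove 3^n ≥ 17n^2 - 13n for all n ≥ 6.
For the base case n = 6: 3^n = 729 and 17n^2 - 13n = 534, so 729 ≥ 534.
For the inductive step, assume it holds for an arbitrary i ≥ 6, so 3^i ≥ 17i^2 - 13i.
Then 3^(i + 1) = 3·(3^i) ≥ 3·(17i^2 - 13i).
Also, for i ≥ 6 we have 3·(17i^2 - 13i) ≥ 17(i+1)^2 - 13(i+1), since 3·(17i^2 - 13i) − (17(i+1)^2 - 13(i+1)) = 34i^2 - 60i - 4, which is nonnegative for all i ≥ 6.
Combining, 3^(i + 1) ≥ 17(i+1)^2 - 13(i+1).
This completes the induction.
Hence the smallest such M is 6.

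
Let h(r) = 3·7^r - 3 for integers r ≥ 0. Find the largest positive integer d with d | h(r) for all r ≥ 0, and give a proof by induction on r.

Computing the first values: h(0) = 0 and h(1) = 18; gcd(0, 18) = 18, so d ≤ 18.
We prove 18 | 3·7^r - 3 for all r ≥ 0 by induction on r.
Base case (r = 0): h(0) = 0 = 18·(0), so 18 | h(0).
Inductive step: assume the claim holds for r = j, i.e. 18 | h(j). Then
h(j+1) = 3·7^(j+1) - 3 = 7·(3·7^j - 3) + 18 = 7·h(j) + 18. The first term is divisible by 18 by the inductive hypothesis, and 18 is divisible by 18. Hence 18 | h(j+1).
This completes the induction.
Therefore the largest such d is 18.

d = 18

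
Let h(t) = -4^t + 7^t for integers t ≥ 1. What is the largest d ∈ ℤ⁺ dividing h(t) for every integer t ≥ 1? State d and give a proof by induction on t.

d = 3

Computing the first values: h(1) = 3 and h(2) = 33; gcd(3, 33) = 3, so d ≤ 3.
We prove 3 | -4^t + 7^t for all t ≥ 1 by induction on t.
Base case (t = 1): h(1) = 3 = 3·(1), so 3 | h(1).
For the inductive step, assume it holds for an arbitrary m ≥ 1, i.e. 3 | h(m). Then
7^{m+1} − 4^{m+1} = 7·7^m − 4·4^m = 7·(7^m − 4^m) + (3)·4^m. The first term is divisible by 3 by the inductive hypothesis, and the second term (3)·4^m is divisible by 3 since 3 | 3. Hence 3 | h(m+1).
Hence, by induction on t, the claim holds for every t ≥ 1.
Therefore the largest such d is 3.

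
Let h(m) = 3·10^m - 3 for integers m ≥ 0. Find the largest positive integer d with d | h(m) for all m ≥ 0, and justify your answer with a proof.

d = 27

Computing the first values: h(0) = 0 and h(1) = 27; gcd(0, 27) = 27, so d ≤ 27.
We prove 27 | 3·10^m - 3 for all m ≥ 0 by induction on m.
Base case (m = 0): h(0) = 0 = 27·(0), so 27 | h(0).
Inductive step: assume the claim holds for m = r, i.e. 27 | h(r). Then
h(r+1) = 3·10^(r+1) - 3 = 10·(3·10^r - 3) + 27 = 10·h(r) + 27. The first term is divisible by 27 by the inductive hypothesis, and 27 is divisible by 27. Hence 27 | h(r+1).
Hence, by induction on m, the claim holds for every m ≥ 0.
Therefore the largest such d is 27.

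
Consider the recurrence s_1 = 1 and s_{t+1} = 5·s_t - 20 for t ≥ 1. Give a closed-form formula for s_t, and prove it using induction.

Computing the first terms: s_1 = 1, s_2 = -15, s_3 = -95. This suggests s_t = -4·5^(t - 1) + 5.
Base case (t = 1): the formula gives 1 = 1 = s_1.
Inductive step: suppose the statement holds for some r ≥ 1, so s_r = -4·5^(r - 1) + 5.
Then s_{r+1} = 5·s_r - 20 = 5·(-4·5^(r - 1) + 5) - 20 = -4·5^r + 5 = -4·5^((r+1) - 1) + 5,
which is the claimed formula at t = r+1.
By the principle of mathematical induction, the result holds for all t ≥ 1.

s_t = -4·5^(t - 1) + 5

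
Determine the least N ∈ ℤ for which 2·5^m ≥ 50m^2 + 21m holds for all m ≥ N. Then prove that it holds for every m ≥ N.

N = 4

At m = 3: 250 < 513, so the inequality fails and N ≥ 4. We prove 2·5^m ≥ 50m^2 + 21m for all m ≥ 4.
When m = 4: 2·5^m = 1250 and 50m^2 + 21m = 884, so 1250 ≥ 884.
Suppose the result is true for m = k, so 2·5^k ≥ 50k^2 + 21k.
Then 2·5^(k + 1) = 5·(2·5^k) ≥ 5·(50k^2 + 21k).
Also, for k ≥ 4 we have 5·(50k^2 + 21k) ≥ 50(k+1)^2 + 21(k+1), since 5·(50k^2 + 21k) − (50(k+1)^2 + 21(k+1)) = 200k^2 - 16k - 71, which is nonnegative for all k ≥ 4.
Combining, 2·5^(k + 1) ≥ 50(k+1)^2 + 21(k+1).
By induction, the statement is established for all m ≥ 4.
Hence the smallest such N is 4.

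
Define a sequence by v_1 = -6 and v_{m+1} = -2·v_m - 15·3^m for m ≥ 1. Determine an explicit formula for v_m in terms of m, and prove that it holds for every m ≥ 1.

v_m = 3(-2)^(m - 1) - 3^(m + 1)

Computing the first terms: v_1 = -6, v_2 = -33, v_3 = -69. This suggests v_m = 3(-2)^(m - 1) - 3^(m + 1).
When m = 1: the formula gives -6 = -6 = v_1.
Suppose the result is true for m = p, so v_p = 3(-2)^(p - 1) - 3^(p + 1).
Then v_{p+1} = -2·v_p - 15·3^p = -2·(3(-2)^(p - 1) - 3^(p + 1)) - 15·3^p = 3(-2)^p - 3^(p + 2) = 3(-2)^((p+1) - 1) - 3^((p+1) + 1),
which is the claimed formula at m = p+1.
By induction, the statement is established for all m ≥ 1.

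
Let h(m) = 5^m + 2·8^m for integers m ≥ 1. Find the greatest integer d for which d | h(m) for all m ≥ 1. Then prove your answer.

Computing the first values: h(1) = 21 and h(2) = 153; gcd(21, 153) = 3, so d ≤ 3.
We prove 3 | 5^m + 2·8^m for all m ≥ 1 by induction on m.
When m = 1: h(1) = 21 = 3·(7), so 3 | h(1).
Suppose the result is true for m = j, i.e. 3 | h(j). Then
h(j+1) − 8·h(j) = (5^(j+1) + 2·8^(j+1)) − 8·(5^j + 2·8^j) = (1)·5^j·(5 − 8) = (-3)·5^j. Since 3 | h(j) by the inductive hypothesis, 3 | 8·h(j); and 3 | -3 since -3 = 3·-1. Therefore 3 | h(j+1).
By the principle of mathematical induction, the result holds for all m ≥ 1.
Therefore the largest such d is 3.

d = 3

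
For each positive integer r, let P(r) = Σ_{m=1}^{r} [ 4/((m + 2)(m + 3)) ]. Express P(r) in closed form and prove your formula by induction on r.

P(r) = 4r/(3(r + 3))

We claim P(r) = 4r/(3(r + 3)) for all r ≥ 1.
For the base case r = 1: P(1) = 1/3, and the closed form gives 1/3. They agree.
Inductive step: suppose the statement holds for some m ≥ 1, so P(m) = 4m/(3(m + 3)).
Then P(m+1) = P(m) + (4/((m + 3)(m + 4))) = (4m/(3(m + 3))) + (4/((m + 3)(m + 4))).
Simplifying, P(m+1) = 4(m + 1)/(3(m + 4)) = 4(m+1)/(3((m+1) + 3)),
which is the closed form with r = m+1.
By induction, the statement is established for all r ≥ 1.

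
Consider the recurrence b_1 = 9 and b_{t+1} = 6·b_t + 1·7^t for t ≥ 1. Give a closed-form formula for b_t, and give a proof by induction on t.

Computing the first terms: b_1 = 9, b_2 = 61, b_3 = 415. This suggests b_t = 2·6^(t - 1) + 7^t.
Base case (t = 1): the formula gives 9 = 9 = b_1.
Inductive step: suppose the statement holds for some k ≥ 1, so b_k = 2·6^(k - 1) + 7^k.
Then b_{k+1} = 6·b_k + 1·7^k = 6·(2·6^(k - 1) + 7^k) + 1·7^k = 2·6^k + 7^(k + 1) = 2·6^((k+1) - 1) + 7^(k+1),
which is the claimed formula at t = k+1.
This completes the induction.

b_t = 2·6^(t - 1) + 7^t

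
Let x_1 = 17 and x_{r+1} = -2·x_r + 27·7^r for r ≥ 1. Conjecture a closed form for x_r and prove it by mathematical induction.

x_r = -(-2)^(r + 1) + 3·7^r

Computing the first terms: x_1 = 17, x_2 = 155, x_3 = 1013. This suggests x_r = -(-2)^(r + 1) + 3·7^r.
Base case (r = 1): the formula gives 17 = 17 = x_1.
Suppose the result is true for r = j, so x_j = -(-2)^(j + 1) + 3·7^j.
Then x_{j+1} = -2·x_j + 27·7^j = -2·(-(-2)^(j + 1) + 3·7^j) + 27·7^j = -(-2)^(j + 2) + 3·7^(j + 1) = -(-2)^((j+1) + 1) + 3·7^(j+1),
which is the claimed formula at r = j+1.
Hence, by induction on r, the claim holds for every r ≥ 1.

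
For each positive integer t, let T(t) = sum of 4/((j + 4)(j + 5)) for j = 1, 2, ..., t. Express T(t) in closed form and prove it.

We claim T(t) = 4t/(5(t + 5)) for all t ≥ 1.
For the base case t = 1: T(1) = 2/15, and the closed form gives 2/15. They agree.
Inductive step: suppose the statement holds for some j ≥ 1, so T(j) = 4j/(5(j + 5)).
Then T(j+1) = T(j) + (4/((j + 5)(j + 6))) = (4j/(5(j + 5))) + (4/((j + 5)(j + 6))).
Simplifying, T(j+1) = 4(j + 1)/(5(j + 6)) = 4(j+1)/(5((j+1) + 5)),
which is the closed form with t = j+1.
This completes the induction.

T(t) = 4t/(5(t + 5))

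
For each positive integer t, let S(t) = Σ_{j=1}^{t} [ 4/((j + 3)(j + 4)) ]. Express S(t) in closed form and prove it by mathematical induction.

We claim S(t) = t/(t + 4) for all t ≥ 1.
Base step (t = 1): S(1) = 1/5, and the closed form gives 1/5. They agree.
Suppose the result is true for t = j, so S(j) = j/(j + 4).
Then S(j+1) = S(j) + (4/((j + 4)(j + 5))) = (j/(j + 4)) + (4/((j + 4)(j + 5))).
Simplifying, S(j+1) = (j + 1)/(j + 5) = (j+1)/((j+1) + 4),
which is the closed form with t = j+1.
By the principle of mathematical induction, the result holds for all t ≥ 1.

S(t) = t/(t + 4)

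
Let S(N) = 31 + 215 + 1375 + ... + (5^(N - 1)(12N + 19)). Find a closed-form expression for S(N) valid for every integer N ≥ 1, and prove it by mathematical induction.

We claim S(N) = 5^N(3N + 4) - 4 for all N ≥ 1.
Base case (N = 1): S(1) = 31, and the closed form gives 31. They agree.
Inductive step: assume the claim holds for N = r, so S(r) = 5^r(3r + 4) - 4.
Then S(r+1) = S(r) + (5^r(12r + 31)) = (5^r(3r + 4) - 4) + (5^r(12r + 31)).
Simplifying, S(r+1) = 15·5^r·r + 35·5^r - 4 = 5^(r+1)(3(r+1) + 4) - 4,
which is the closed form with N = r+1.
By the principle of mathematical induction, the result holds for all N ≥ 1.

S(N) = 5^N(3N + 4) - 4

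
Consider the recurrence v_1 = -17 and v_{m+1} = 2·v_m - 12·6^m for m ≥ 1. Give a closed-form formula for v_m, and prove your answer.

Computing the first terms: v_1 = -17, v_2 = -106, v_3 = -644. This suggests v_m = 2^(m - 1) - 3·6^m.
For the base case m = 1: the formula gives -17 = -17 = v_1.
Suppose the result is true for m = p, so v_p = 2^(p - 1) - 3·6^p.
Then v_{p+1} = 2·v_p - 12·6^p = 2·(2^(p - 1) - 3·6^p) - 12·6^p = 2^p - 3·6^(p + 1) = 2^((p+1) - 1) - 3·6^(p+1),
which is the claimed formula at m = p+1.
This completes the induction.

v_m = 2^(m - 1) - 3·6^m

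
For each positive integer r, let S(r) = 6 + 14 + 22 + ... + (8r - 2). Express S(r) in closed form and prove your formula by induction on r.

We claim S(r) = 2r(2r + 1) for all r ≥ 1.
Base case (r = 1): S(1) = 6, and the closed form gives 6. They agree.
For the inductive step, assume it holds for an arbitrary i ≥ 1, so S(i) = 2i(2i + 1).
Then S(i+1) = S(i) + (8i + 6) = (2i(2i + 1)) + (8i + 6).
Simplifying, S(i+1) = 2(i + 1)(2i + 3) = 2(i+1)(2(i+1) + 1),
which is the closed form with r = i+1.
By the principle of mathematical induction, the result holds for all r ≥ 1.

S(r) = 2r(2r + 1)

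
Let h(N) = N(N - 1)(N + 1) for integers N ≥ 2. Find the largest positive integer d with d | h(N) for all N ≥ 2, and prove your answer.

d = 6

Computing the first values: h(2) = 6 and h(3) = 24; gcd(6, 24) = 6, so d ≤ 6.
We prove 6 | N(N - 1)(N + 1) for all N ≥ 2 by induction on N.
For the base case N = 2: h(2) = 6 = 6·(1), so 6 | h(2).
For the inductive step, assume it holds for an arbitrary i ≥ 2, i.e. 6 | h(i). Then
h(i+1) − h(i) = i·(i+1)·(i+2) − (i-1)·i·(i+1) = i·(i+1)·[(i+2) − (i-1)] = 3·i·(i+1). The product of 2 consecutive integers is divisible by (2)! = 2, so h(i+1) − h(i) is divisible by 3·2 = 6. By the inductive hypothesis 6 | h(i), hence 6 | h(i+1).
This completes the induction.
Therefore the largest such d is 6.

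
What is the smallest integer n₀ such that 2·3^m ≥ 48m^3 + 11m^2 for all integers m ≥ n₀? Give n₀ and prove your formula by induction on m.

At m = 8: 13122 < 25280, so the inequality fails and n₀ ≥ 9. We prove 2·3^m ≥ 48m^3 + 11m^2 for all m ≥ 9.
When m = 9: 2·3^m = 39366 and 48m^3 + 11m^2 = 35883, so 39366 ≥ 35883.
Inductive step: suppose the statement holds for some i ≥ 9, so 2·3^i ≥ 48i^3 + 11i^2.
Then 2·3^(i + 1) = 3·(2·3^i) ≥ 3·(48i^3 + 11i^2).
Also, for i ≥ 9 we have 3·(48i^3 + 11i^2) ≥ 48(i+1)^3 + 11(i+1)^2, since 3·(48i^3 + 11i^2) − (48(i+1)^3 + 11(i+1)^2) = 96i^3 - 122i^2 - 166i - 59, which is nonnegative for all i ≥ 9.
Combining, 2·3^(i + 1) ≥ 48(i+1)^3 + 11(i+1)^2.
Hence, by induction on m, the claim holds for every m ≥ 9.
Hence the smallest such n₀ is 9.

n₀ = 9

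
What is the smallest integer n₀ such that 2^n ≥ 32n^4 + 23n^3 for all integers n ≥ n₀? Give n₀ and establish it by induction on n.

At n = 23: 8388608 < 9234753, so the inequality fails and n₀ ≥ 24. We prove 2^n ≥ 32n^4 + 23n^3 for all n ≥ 24.
For the base case n = 24: 2^n = 16777216 and 32n^4 + 23n^3 = 10934784, so 16777216 ≥ 10934784.
Inductive step: suppose the statement holds for some m ≥ 24, so 2^m ≥ 32m^4 + 23m^3.
Then 2^(m + 1) = 2·(2^m) ≥ 2·(32m^4 + 23m^3).
Also, for m ≥ 24 we have 2·(32m^4 + 23m^3) ≥ 32(m+1)^4 + 23(m+1)^3, since 2·(32m^4 + 23m^3) − (32(m+1)^4 + 23(m+1)^3) = 32m^4 - 105m^3 - 261m^2 - 197m - 55, which is nonnegative for all m ≥ 24.
Combining, 2^(m + 1) ≥ 32(m+1)^4 + 23(m+1)^3.
Hence, by induction on n, the claim holds for every n ≥ 24.
Hence the smallest such n₀ is 24.

n₀ = 24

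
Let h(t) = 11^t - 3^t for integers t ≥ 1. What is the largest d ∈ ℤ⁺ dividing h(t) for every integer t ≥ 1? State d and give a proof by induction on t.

d = 8

Computing the first values: h(1) = 8 and h(2) = 112; gcd(8, 112) = 8, so d ≤ 8.
We prove 8 | 11^t - 3^t for all t ≥ 1 by induction on t.
When t = 1: h(1) = 8 = 8·(1), so 8 | h(1).
Inductive step: assume the claim holds for t = i, i.e. 8 | h(i). Then
11^{i+1} − 3^{i+1} = 11·11^i − 3·3^i = 11·(11^i − 3^i) + (8)·3^i. The first term is divisible by 8 by the inductive hypothesis, and the second term (8)·3^i is divisible by 8 since 8 | 8. Hence 8 | h(i+1).
Hence, by induction on t, the claim holds for every t ≥ 1.
Therefore the largest such d is 8.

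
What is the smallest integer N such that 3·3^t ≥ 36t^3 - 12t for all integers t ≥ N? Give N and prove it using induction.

At t = 7: 6561 < 12264, so the inequality fails and N ≥ 8. We prove 3·3^t ≥ 36t^3 - 12t for all t ≥ 8.
When t = 8: 3·3^t = 19683 and 36t^3 - 12t = 18336, so 19683 ≥ 18336.
For the inductive step, assume it holds for an arbitrary k ≥ 8, so 3·3^k ≥ 36k^3 - 12k.
Then 3·3^(k + 1) = 3·(3·3^k) ≥ 3·(36k^3 - 12k).
Also, for k ≥ 8 we have 3·(36k^3 - 12k) ≥ 36(k+1)^3 - 12(k+1), since 3·(36k^3 - 12k) − (36(k+1)^3 - 12(k+1)) = 72k^3 - 108k^2 - 132k - 24, which is nonnegative for all k ≥ 8.
Combining, 3·3^(k + 1) ≥ 36(k+1)^3 - 12(k+1).
By the principle of mathematical induction, the result holds for all t ≥ 8.
Hence the smallest such N is 8.

N = 8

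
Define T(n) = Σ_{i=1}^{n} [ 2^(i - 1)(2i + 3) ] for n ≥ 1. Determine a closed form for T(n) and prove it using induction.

T(n) = 2^n(2n + 1) - 1

We claim T(n) = 2^n(2n + 1) - 1 for all n ≥ 1.
When n = 1: T(1) = 5, and the closed form gives 5. They agree.
Suppose the result is true for n = i, so T(i) = 2^i(2i + 1) - 1.
Then T(i+1) = T(i) + (2^i(2i + 5)) = (2^i(2i + 1) - 1) + (2^i(2i + 5)).
Simplifying, T(i+1) = 4·2^i·i + 6·2^i - 1 = 2^(i+1)(2(i+1) + 1) - 1,
which is the closed form with n = i+1.
Hence, by induction on n, the claim holds for every n ≥ 1.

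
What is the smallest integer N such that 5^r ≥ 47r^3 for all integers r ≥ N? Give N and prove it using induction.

N = 6

At r = 5: 3125 < 5875, so the inequality fails and N ≥ 6. We prove 5^r ≥ 47r^3 for all r ≥ 6.
Base step (r = 6): 5^r = 15625 and 47r^3 = 10152, so 15625 ≥ 10152.
For the inductive step, assume it holds for an arbitrary m ≥ 6, so 5^m ≥ 47m^3.
Then 5^(m + 1) = 5·(5^m) ≥ 5·(47m^3).
Also, for m ≥ 6 we have 5·(47m^3) ≥ 47(m+1)^3, since 5 ≥ (1 + 1/m)^3 for all m ≥ 6.
Combining, 5^(m + 1) ≥ 47(m+1)^3.
This completes the induction.
Hence the smallest such N is 6.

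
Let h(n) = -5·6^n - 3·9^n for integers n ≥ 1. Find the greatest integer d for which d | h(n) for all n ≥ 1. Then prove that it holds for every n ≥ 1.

d = 3

Computing the first values: h(1) = -57 and h(2) = -423; gcd(-57, -423) = 3, so d ≤ 3.
We prove 3 | -5·6^n - 3·9^n for all n ≥ 1 by induction on n.
Base step (n = 1): h(1) = -57 = 3·(-19), so 3 | h(1).
Suppose the result is true for n = j, i.e. 3 | h(j). Then
h(j+1) − 9·h(j) = (-5·6^(j+1) - 3·9^(j+1)) − 9·(-5·6^j - 3·9^j) = (-5)·6^j·(6 − 9) = (15)·6^j. Since 3 | h(j) by the inductive hypothesis, 3 | 9·h(j); and 3 | 15 since 15 = 3·5. Therefore 3 | h(j+1).
By the principle of mathematical induction, the result holds for all n ≥ 1.
Therefore the largest such d is 3.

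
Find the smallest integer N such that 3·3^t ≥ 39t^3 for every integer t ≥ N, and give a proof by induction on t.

N = 9

At t = 8: 19683 < 19968, so the inequality fails and N ≥ 9. We prove 3·3^t ≥ 39t^3 for all t ≥ 9.
For the base case t = 9: 3·3^t = 59049 and 39t^3 = 28431, so 59049 ≥ 28431.
Inductive step: assume the claim holds for t = r, so 3·3^r ≥ 39r^3.
Then 3·3^(r + 1) = 3·(3·3^r) ≥ 3·(39r^3).
Also, for r ≥ 9 we have 3·(39r^3) ≥ 39(r+1)^3, since 3 ≥ (1 + 1/r)^3 for all r ≥ 9.
Combining, 3·3^(r + 1) ≥ 39(r+1)^3.
This completes the induction.
Hence the smallest such N is 9.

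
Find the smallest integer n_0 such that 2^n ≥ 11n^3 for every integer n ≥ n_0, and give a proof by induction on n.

At n = 15: 32768 < 37125, so the inequality fails and n_0 ≥ 16. We prove 2^n ≥ 11n^3 for all n ≥ 16.
For the base case n = 16: 2^n = 65536 and 11n^3 = 45056, so 65536 ≥ 45056.
Suppose the result is true for n = p, so 2^p ≥ 11p^3.
Then 2^(p + 1) = 2·(2^p) ≥ 2·(11p^3).
Also, for p ≥ 16 we have 2·(11p^3) ≥ 11(p+1)^3, since 2 ≥ (1 + 1/p)^3 for all p ≥ 16.
Combining, 2^(p + 1) ≥ 11(p+1)^3.
By the principle of mathematical induction, the result holds for all n ≥ 16.
Hence the smallest such n_0 is 16.

n_0 = 16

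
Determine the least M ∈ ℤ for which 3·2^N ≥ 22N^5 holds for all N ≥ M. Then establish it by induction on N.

M = 27

At N = 26: 201326592 < 261390272, so the inequality fails and M ≥ 27. We prove 3·2^N ≥ 22N^5 for all N ≥ 27.
Base step (N = 27): 3·2^N = 402653184 and 22N^5 = 315675954, so 402653184 ≥ 315675954.
Inductive step: assume the claim holds for N = p, so 3·2^p ≥ 22p^5.
Then 3·2^(p + 1) = 2·(3·2^p) ≥ 2·(22p^5).
Also, for p ≥ 27 we have 2·(22p^5) ≥ 22(p+1)^5, since 2 ≥ (1 + 1/p)^5 for all p ≥ 27.
Combining, 3·2^(p + 1) ≥ 22(p+1)^5.
By the principle of mathematical induction, the result holds for all N ≥ 27.
Hence the smallest such M is 27.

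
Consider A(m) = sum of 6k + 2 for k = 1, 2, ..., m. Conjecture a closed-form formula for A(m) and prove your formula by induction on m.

We claim A(m) = m(3m + 5) for all m ≥ 1.
Base step (m = 1): A(1) = 8, and the closed form gives 8. They agree.
For the inductive step, assume it holds for an arbitrary k ≥ 1, so A(k) = k(3k + 5).
Then A(k+1) = A(k) + (6k + 8) = (k(3k + 5)) + (6k + 8).
Simplifying, A(k+1) = (k + 1)(3k + 8) = (k+1)(3(k+1) + 5),
which is the closed form with m = k+1.
By induction, the statement is established for all m ≥ 1.

A(m) = m(3m + 5)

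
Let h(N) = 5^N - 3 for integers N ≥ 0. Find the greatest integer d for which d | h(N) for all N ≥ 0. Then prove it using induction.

d = 2

Computing the first values: h(0) = -2 and h(1) = 2; gcd(-2, 2) = 2, so d ≤ 2.
We prove 2 | 5^N - 3 for all N ≥ 0 by induction on N.
Base case (N = 0): h(0) = -2 = 2·(-1), so 2 | h(0).
Inductive step: suppose the statement holds for some j ≥ 0, i.e. 2 | h(j). Then
h(j+1) = 5^(j+1) - 3 = 5·(5^j - 3) + 12 = 5·h(j) + 12. The first term is divisible by 2 by the inductive hypothesis, and 12 is divisible by 2. Hence 2 | h(j+1).
By the principle of mathematical induction, the result holds for all N ≥ 0.
Therefore the largest such d is 2.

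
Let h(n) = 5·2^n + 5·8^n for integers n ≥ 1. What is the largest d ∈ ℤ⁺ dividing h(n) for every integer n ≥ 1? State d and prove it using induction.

d = 10

Computing the first values: h(1) = 50 and h(2) = 340; gcd(50, 340) = 10, so d ≤ 10.
We prove 10 | 5·2^n + 5·8^n for all n ≥ 1 by induction on n.
Base case (n = 1): h(1) = 50 = 10·(5), so 10 | h(1).
For the inductive step, assume it holds for an arbitrary k ≥ 1, i.e. 10 | h(k). Then
h(k+1) − 8·h(k) = (5·2^(k+1) + 5·8^(k+1)) − 8·(5·2^k + 5·8^k) = (5)·2^k·(2 − 8) = (-30)·2^k. Since 10 | h(k) by the inductive hypothesis, 10 | 8·h(k); and 10 | -30 since -30 = 10·-3. Therefore 10 | h(k+1).
By induction, the statement is established for all n ≥ 1.
Therefore the largest such d is 10.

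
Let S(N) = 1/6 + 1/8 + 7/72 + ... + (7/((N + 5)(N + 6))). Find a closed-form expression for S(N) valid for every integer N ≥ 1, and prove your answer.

S(N) = 7N/(6(N + 6))

We claim S(N) = 7N/(6(N + 6)) for all N ≥ 1.
For the base case N = 1: S(1) = 1/6, and the closed form gives 1/6. They agree.
Suppose the result is true for N = j, so S(j) = 7j/(6(j + 6)).
Then S(j+1) = S(j) + (7/((j + 6)(j + 7))) = (7j/(6(j + 6))) + (7/((j + 6)(j + 7))).
Simplifying, S(j+1) = 7(j + 1)/(6(j + 7)) = 7(j+1)/(6((j+1) + 6)),
which is the closed form with N = j+1.
Hence, by induction on N, the claim holds for every N ≥ 1.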